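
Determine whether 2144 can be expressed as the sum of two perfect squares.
Not possible

Factorization: 2144 = 2^5 × 67
By Fermat: n is sum of two squares iff every prime p ≡ 3 (mod 4) appears to even power.
Prime(s) ≡ 3 (mod 4) with odd exponent: [(67, 1)]
Therefore 2144 cannot be expressed as a² + b².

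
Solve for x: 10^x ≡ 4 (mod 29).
22

Baby-step giant-step with step n = ⌈√29⌉ = 6.
Baby steps 10^j mod 29 (j:value) for j=0..5: 0:1, 1:10, 2:13, 3:14, 4:24, 5:8.
Giant-step multiplier: 10^(-6) ≡ 10^(28-6) = 10^22 ≡ 4 (mod 29).
Giant steps γ_i = 4·4^i mod 29: γ_0=4, γ_1=16, γ_2=6, γ_3=24 (in table at j=4).
x = i·n + j = 3·6 + 4 = 22.
Check: 10^22 ≡ 4 (mod 29).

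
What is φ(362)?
180

362 = 2 × 181
φ(n) = n × ∏(1 - 1/p) for each prime p dividing n
φ(362) = 362 × (1 - 1/2) × (1 - 1/181) = 180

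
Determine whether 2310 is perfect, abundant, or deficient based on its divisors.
abundant

Proper divisors of 2310: sum = 1 + 2 + 3 + 5 + 6 + 7 + 10 + 11 + ... + 385 + 462 + 770 + 1155 (31 divisors) = 4602
Since 4602 > 2310, 2310 is abundant.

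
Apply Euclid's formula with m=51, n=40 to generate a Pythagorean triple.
(1001, 4080, 4201)

Euclid's formula: a = m² - n², b = 2mn, c = m² + n²
m = 51, n = 40
a = 51² - 40² = 2601 - 1600 = 1001
b = 2 × 51 × 40 = 4080
c = 51² + 40² = 2601 + 1600 = 4201
Verification: 1001² + 4080² = 1002001 + 16646400 = 17648401 = 4201² ✓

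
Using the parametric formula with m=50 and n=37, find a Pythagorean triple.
(1131, 3700, 3869)

Euclid's formula: a = m² - n², b = 2mn, c = m² + n²
m = 50, n = 37
a = 50² - 37² = 2500 - 1369 = 1131
b = 2 × 50 × 37 = 3700
c = 50² + 37² = 2500 + 1369 = 3869
Verification: 1131² + 3700² = 1279161 + 13690000 = 14969161 = 3869² ✓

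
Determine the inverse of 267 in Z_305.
8

gcd(267, 305) = 1, so the inverse exists.
Extended Euclidean algorithm on (305, 267):
305 = 1 × 267 + 38  ⟹  38 = (1)·305 + (-1)·267
267 = 7 × 38 + 1  ⟹  1 = (-7)·305 + (8)·267
So (8)·267 ≡ 1 (mod 305), i.e. 267^(-1) ≡ 8 (mod 305).
Check: 267 × 8 = 2136 ≡ 1 (mod 305)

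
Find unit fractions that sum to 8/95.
1/12 + 1/1140

Greedy algorithm:
8/95: ceiling(95/8) = 12, use 1/12
1/1140: ceiling(1140/1) = 1140, use 1/1140
Result: 8/95 = 1/12 + 1/1140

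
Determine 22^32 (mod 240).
16

Repeated squaring. Binary of 32 = 100000.
22^1 ≡ 22 (mod 240); 22^2 ≡ 4 (mod 240); 22^4 ≡ 16 (mod 240); 22^8 ≡ 16 (mod 240); 22^16 ≡ 16 (mod 240); 22^32 ≡ 16 (mod 240)
22^32 = 22^32 ≡ 16 (mod 240)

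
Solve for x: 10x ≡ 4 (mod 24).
x ≡ 10 (mod 12)

gcd(10, 24) = 2, which divides 4, so solutions exist.
Divide through by 2: 5x ≡ 2 (mod 12).
Find 5^(-1) mod 12 by the extended Euclidean algorithm:
12 = 2 × 5 + 2  ⟹  2 = (1)·12 + (-2)·5
5 = 2 × 2 + 1  ⟹  1 = (-2)·12 + (5)·5
So (5)·5 ≡ 1 (mod 12), i.e. 5^(-1) ≡ 5 (mod 12).
x ≡ 5 × 2 = 10 ≡ 10 (mod 12).
Check: 10 × 10 = 100 ≡ 4 (mod 24).
x ≡ 10 (mod 12), giving 2 solutions mod 24.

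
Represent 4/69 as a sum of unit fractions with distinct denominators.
1/18 + 1/414

Greedy algorithm:
4/69: ceiling(69/4) = 18, use 1/18
1/414: ceiling(414/1) = 414, use 1/414
Result: 4/69 = 1/18 + 1/414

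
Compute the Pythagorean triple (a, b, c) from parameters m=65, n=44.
(2289, 5720, 6161)

Euclid's formula: a = m² - n², b = 2mn, c = m² + n²
m = 65, n = 44
a = 65² - 44² = 4225 - 1936 = 2289
b = 2 × 65 × 44 = 5720
c = 65² + 44² = 4225 + 1936 = 6161
Verification: 2289² + 5720² = 5239521 + 32718400 = 37957921 = 6161² ✓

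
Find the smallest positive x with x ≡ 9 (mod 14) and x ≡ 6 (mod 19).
177

Using Chinese Remainder Theorem:
M = 14 × 19 = 266
M1 = 19, M2 = 14
y1 = 19^(-1) mod 14 = 3
y2 = 14^(-1) mod 19 = 15
x = (9×19×3 + 6×14×15) mod 266 = 177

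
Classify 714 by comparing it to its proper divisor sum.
abundant

Proper divisors of 714: sum = 1 + 2 + 3 + 6 + 7 + 14 + 17 + 21 + 34 + 42 + 51 + 102 + 119 + 238 + 357 = 1014
Since 1014 > 714, 714 is abundant.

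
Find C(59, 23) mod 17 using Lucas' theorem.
16

Using Lucas' theorem:
Write n=59 and k=23 in base 17:
n in base 17: [3, 8]
k in base 17: [1, 6]
C(59,23) mod 17 = ∏ C(n_i, k_i) mod 17
Digit binomials (mod 17): C(3,1) = 3; C(8,6) = 28 ≡ 11
Product: 3 × 11 = 33 ≡ 16 (mod 17)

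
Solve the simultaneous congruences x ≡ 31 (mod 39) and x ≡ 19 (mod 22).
811

Using Chinese Remainder Theorem:
M = 39 × 22 = 858
M1 = 22, M2 = 39
y1 = 22^(-1) mod 39 = 16
y2 = 39^(-1) mod 22 = 13
x = (31×22×16 + 19×39×13) mod 858 = 811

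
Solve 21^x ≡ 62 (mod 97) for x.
16

Baby-step giant-step with step n = ⌈√97⌉ = 10.
Baby steps 21^j mod 97 (j:value) for j=0..9: 0:1, 1:21, 2:53, 3:46, 4:93, 5:13, 6:79, 7:10, 8:16, 9:45.
Giant-step multiplier: 21^(-10) ≡ 21^(96-10) = 21^86 ≡ 31 (mod 97).
Giant steps γ_i = 62·31^i mod 97: γ_0=62, γ_1=79 (in table at j=6).
x = i·n + j = 1·10 + 6 = 16.
Check: 21^16 ≡ 62 (mod 97).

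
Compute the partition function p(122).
2291320912

p(n) counts ways to write n as a sum of positive integers (order ignored).
Euler's pentagonal recurrence: p(k) = p(k-1) + p(k-2) - p(k-5) - p(k-7) + p(k-12) + p(k-15) - ... (offsets j(3j∓1)/2, signs ++--, p(0)=1, p(<0)=0).
DP table for k = 0..121: p(0)=1, p(1)=1, p(2)=2, p(3)=3, p(4)=5, p(5)=7, p(6)=11, p(7)=15, p(8)=22, p(9)=30, p(10)=42, p(11)=56, p(12)=77, p(13)=101, p(14)=135, p(15)=176, p(16)=231, p(17)=297, p(18)=385, p(19)=490, p(20)=627, p(21)=792, p(22)=1002, p(23)=1255, p(24)=1575, p(25)=1958, p(26)=2436, p(27)=3010, p(28)=3718, p(29)=4565, p(30)=5604, p(31)=6842, p(32)=8349, p(33)=10143, p(34)=12310, p(35)=14883, p(36)=17977, p(37)=21637, p(38)=26015, p(39)=31185, p(40)=37338, p(41)=44583, p(42)=53174, p(43)=63261, p(44)=75175, p(45)=89134, p(46)=105558, p(47)=124754, p(48)=147273, p(49)=173525, p(50)=204226, p(51)=239943, p(52)=281589, p(53)=329931, p(54)=386155, p(55)=451276, p(56)=526823, p(57)=614154, p(58)=715220, p(59)=831820, p(60)=966467, p(61)=1121505, p(62)=1300156, p(63)=1505499, p(64)=1741630, p(65)=2012558, p(66)=2323520, p(67)=2679689, p(68)=3087735, p(69)=3554345, p(70)=4087968, p(71)=4697205, p(72)=5392783, p(73)=6185689, p(74)=7089500, p(75)=8118264, p(76)=9289091, p(77)=10619863, p(78)=12132164, p(79)=13848650, p(80)=15796476, p(81)=18004327, p(82)=20506255, p(83)=23338469, p(84)=26543660, p(85)=30167357, p(86)=34262962, p(87)=38887673, p(88)=44108109, p(89)=49995925, p(90)=56634173, p(91)=64112359, p(92)=72533807, p(93)=82010177, p(94)=92669720, p(95)=104651419, p(96)=118114304, p(97)=133230930, p(98)=150198136, p(99)=169229875, p(100)=190569292, p(101)=214481126, p(102)=241265379, p(103)=271248950, p(104)=304801365, p(105)=342325709, p(106)=384276336, p(107)=431149389, p(108)=483502844, p(109)=541946240, p(110)=607163746, p(111)=679903203, p(112)=761002156, p(113)=851376628, p(114)=952050665, p(115)=1064144451, p(116)=1188908248, p(117)=1327710076, p(118)=1482074143, p(119)=1653668665, p(120)=1844349560, p(121)=2056148051.
Final step: p(122) = p(121) + p(120) - p(117) - p(115) + p(110) + p(107) - p(100) - p(96) + p(87) + p(82) - p(71) - p(65) + p(52) + p(45) - p(30) - p(22) + p(5)
= 2056148051 + 1844349560 - 1327710076 - 1064144451 + 607163746 + 431149389 - 190569292 - 118114304 + 38887673 + 20506255 - 4697205 - 2012558 + 281589 + 89134 - 5604 - 1002 + 7
= 2291320912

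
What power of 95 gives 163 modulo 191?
74

Baby-step giant-step with step n = ⌈√191⌉ = 14.
Baby steps 95^j mod 191 (j:value) for j=0..13: 0:1, 1:95, 2:48, 3:167, 4:12, 5:185, 6:3, 7:94, 8:144, 9:119, 10:36, 11:173, 12:9, 13:91.
Giant-step multiplier: 95^(-14) ≡ 95^(190-14) = 95^176 ≡ 149 (mod 191).
Giant steps γ_i = 163·149^i mod 191: γ_0=163, γ_1=30, γ_2=77, γ_3=13, γ_4=27, γ_5=12 (in table at j=4).
x = i·n + j = 5·14 + 4 = 74.
Check: 95^74 ≡ 163 (mod 191).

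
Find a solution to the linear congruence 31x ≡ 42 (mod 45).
x ≡ 42 (mod 45)

gcd(31, 45) = 1, which divides 42, so solutions exist.
Find 31^(-1) mod 45 by the extended Euclidean algorithm:
45 = 1 × 31 + 14  ⟹  14 = (1)·45 + (-1)·31
31 = 2 × 14 + 3  ⟹  3 = (-2)·45 + (3)·31
14 = 4 × 3 + 2  ⟹  2 = (9)·45 + (-13)·31
3 = 1 × 2 + 1  ⟹  1 = (-11)·45 + (16)·31
So (16)·31 ≡ 1 (mod 45), i.e. 31^(-1) ≡ 16 (mod 45).
x ≡ 16 × 42 = 672 ≡ 42 (mod 45).
Check: 31 × 42 = 1302 ≡ 42 (mod 45).
Unique solution: x ≡ 42 (mod 45)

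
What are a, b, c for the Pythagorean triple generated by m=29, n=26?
(165, 1508, 1517)

Euclid's formula: a = m² - n², b = 2mn, c = m² + n²
m = 29, n = 26
a = 29² - 26² = 841 - 676 = 165
b = 2 × 29 × 26 = 1508
c = 29² + 26² = 841 + 676 = 1517
Verification: 165² + 1508² = 27225 + 2274064 = 2301289 = 1517² ✓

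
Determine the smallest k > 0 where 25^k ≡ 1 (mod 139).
69

139 is prime, so ord(25) divides φ(139) = 138.
Divisors of 138: 1, 2, 3, 6, 23, 46, 69, 138.
Repeated squaring: 25^1 ≡ 25, 25^2 ≡ 69, 25^4 ≡ 35, 25^8 ≡ 113, 25^16 ≡ 120, 25^32 ≡ 83, 25^64 ≡ 78, 25^128 ≡ 107 (mod 139).
Test 25^d mod 139 for each divisor d in increasing order:
25^1 ≡ 25
25^2 ≡ 69
25^3 = 25^2·25^1 ≡ 57
25^6 = 25^4·25^2 ≡ 52
25^23 = 25^16·25^4·25^2·25^1 ≡ 42
25^46 = 25^32·25^8·25^4·25^2 ≡ 96
25^69 = 25^64·25^4·25^1 ≡ 1  ← first divisor giving 1
The order is 69.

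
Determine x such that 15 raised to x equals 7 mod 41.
27

Baby-step giant-step with step n = ⌈√41⌉ = 7.
Baby steps 15^j mod 41 (j:value) for j=0..6: 0:1, 1:15, 2:20, 3:13, 4:31, 5:14, 6:5.
Giant-step multiplier: 15^(-7) ≡ 15^(40-7) = 15^33 ≡ 35 (mod 41).
Giant steps γ_i = 7·35^i mod 41: γ_0=7, γ_1=40, γ_2=6, γ_3=5 (in table at j=6).
x = i·n + j = 3·7 + 6 = 27.
Check: 15^27 ≡ 7 (mod 41).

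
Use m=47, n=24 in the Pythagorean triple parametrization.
(1633, 2256, 2785)

Euclid's formula: a = m² - n², b = 2mn, c = m² + n²
m = 47, n = 24
a = 47² - 24² = 2209 - 576 = 1633
b = 2 × 47 × 24 = 2256
c = 47² + 24² = 2209 + 576 = 2785
Verification: 1633² + 2256² = 2666689 + 5089536 = 7756225 = 2785² ✓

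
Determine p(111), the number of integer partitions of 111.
679903203

p(n) counts ways to write n as a sum of positive integers (order ignored).
Euler's pentagonal recurrence: p(k) = p(k-1) + p(k-2) - p(k-5) - p(k-7) + p(k-12) + p(k-15) - ... (offsets j(3j∓1)/2, signs ++--, p(0)=1, p(<0)=0).
DP table for k = 0..110: p(0)=1, p(1)=1, p(2)=2, p(3)=3, p(4)=5, p(5)=7, p(6)=11, p(7)=15, p(8)=22, p(9)=30, p(10)=42, p(11)=56, p(12)=77, p(13)=101, p(14)=135, p(15)=176, p(16)=231, p(17)=297, p(18)=385, p(19)=490, p(20)=627, p(21)=792, p(22)=1002, p(23)=1255, p(24)=1575, p(25)=1958, p(26)=2436, p(27)=3010, p(28)=3718, p(29)=4565, p(30)=5604, p(31)=6842, p(32)=8349, p(33)=10143, p(34)=12310, p(35)=14883, p(36)=17977, p(37)=21637, p(38)=26015, p(39)=31185, p(40)=37338, p(41)=44583, p(42)=53174, p(43)=63261, p(44)=75175, p(45)=89134, p(46)=105558, p(47)=124754, p(48)=147273, p(49)=173525, p(50)=204226, p(51)=239943, p(52)=281589, p(53)=329931, p(54)=386155, p(55)=451276, p(56)=526823, p(57)=614154, p(58)=715220, p(59)=831820, p(60)=966467, p(61)=1121505, p(62)=1300156, p(63)=1505499, p(64)=1741630, p(65)=2012558, p(66)=2323520, p(67)=2679689, p(68)=3087735, p(69)=3554345, p(70)=4087968, p(71)=4697205, p(72)=5392783, p(73)=6185689, p(74)=7089500, p(75)=8118264, p(76)=9289091, p(77)=10619863, p(78)=12132164, p(79)=13848650, p(80)=15796476, p(81)=18004327, p(82)=20506255, p(83)=23338469, p(84)=26543660, p(85)=30167357, p(86)=34262962, p(87)=38887673, p(88)=44108109, p(89)=49995925, p(90)=56634173, p(91)=64112359, p(92)=72533807, p(93)=82010177, p(94)=92669720, p(95)=104651419, p(96)=118114304, p(97)=133230930, p(98)=150198136, p(99)=169229875, p(100)=190569292, p(101)=214481126, p(102)=241265379, p(103)=271248950, p(104)=304801365, p(105)=342325709, p(106)=384276336, p(107)=431149389, p(108)=483502844, p(109)=541946240, p(110)=607163746.
Final step: p(111) = p(110) + p(109) - p(106) - p(104) + p(99) + p(96) - p(89) - p(85) + p(76) + p(71) - p(60) - p(54) + p(41) + p(34) - p(19) - p(11)
= 607163746 + 541946240 - 384276336 - 304801365 + 169229875 + 118114304 - 49995925 - 30167357 + 9289091 + 4697205 - 966467 - 386155 + 44583 + 12310 - 490 - 56
= 679903203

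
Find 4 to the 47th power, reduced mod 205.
189

Repeated squaring. Binary of 47 = 101111.
4^1 ≡ 4 (mod 205); 4^2 ≡ 16 (mod 205); 4^4 ≡ 51 (mod 205); 4^8 ≡ 141 (mod 205); 4^16 ≡ 201 (mod 205); 4^32 ≡ 16 (mod 205)
4^47 = 4^1 × 4^2 × 4^4 × 4^8 × 4^32 ≡ 189 (mod 205)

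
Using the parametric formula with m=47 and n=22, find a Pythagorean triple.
(1725, 2068, 2693)

Euclid's formula: a = m² - n², b = 2mn, c = m² + n²
m = 47, n = 22
a = 47² - 22² = 2209 - 484 = 1725
b = 2 × 47 × 22 = 2068
c = 47² + 22² = 2209 + 484 = 2693
Verification: 1725² + 2068² = 2975625 + 4276624 = 7252249 = 2693² ✓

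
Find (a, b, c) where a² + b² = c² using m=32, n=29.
(183, 1856, 1865)

Euclid's formula: a = m² - n², b = 2mn, c = m² + n²
m = 32, n = 29
a = 32² - 29² = 1024 - 841 = 183
b = 2 × 32 × 29 = 1856
c = 32² + 29² = 1024 + 841 = 1865
Verification: 183² + 1856² = 33489 + 3444736 = 3478225 = 1865² ✓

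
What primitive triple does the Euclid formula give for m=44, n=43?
(87, 3784, 3785)

Euclid's formula: a = m² - n², b = 2mn, c = m² + n²
m = 44, n = 43
a = 44² - 43² = 1936 - 1849 = 87
b = 2 × 44 × 43 = 3784
c = 44² + 43² = 1936 + 1849 = 3785
Verification: 87² + 3784² = 7569 + 14318656 = 14326225 = 3785² ✓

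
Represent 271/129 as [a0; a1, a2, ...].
[2; 9, 1, 12]

Euclidean algorithm steps:
271 = 2 × 129 + 13
129 = 9 × 13 + 12
13 = 1 × 12 + 1
12 = 12 × 1 + 0
Continued fraction: [2; 9, 1, 12]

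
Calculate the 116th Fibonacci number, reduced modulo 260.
237

Matrix identity: Q^n = [[F_(n+1), F_n], [F_n, F_(n-1)]] with Q = [[1,1],[1,0]].
n = 116 = 1110100₂. Square-and-multiply, entries mod 260:
Q^1 = [[1,1],[1,0]]
Q^3 = (Q^1)²·Q = [[3,2],[2,1]]
Q^7 = (Q^3)²·Q = [[21,13],[13,8]]
Q^14 = (Q^7)² = [[90,117],[117,233]]
Q^29 = (Q^14)²·Q = [[40,209],[209,91]]
Q^58 = (Q^29)² = [[41,79],[79,222]]
Q^116 = (Q^58)² = [[122,237],[237,145]]
F_116 mod 260 = Q^116[0][1] = 237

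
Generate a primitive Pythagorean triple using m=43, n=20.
(1449, 1720, 2249)

Euclid's formula: a = m² - n², b = 2mn, c = m² + n²
m = 43, n = 20
a = 43² - 20² = 1849 - 400 = 1449
b = 2 × 43 × 20 = 1720
c = 43² + 20² = 1849 + 400 = 2249
Verification: 1449² + 1720² = 2099601 + 2958400 = 5058001 = 2249² ✓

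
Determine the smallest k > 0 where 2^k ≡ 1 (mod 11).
10

11 is prime, so ord(2) divides φ(11) = 10.
Divisors of 10: 1, 2, 5, 10.
Repeated squaring: 2^1 ≡ 2, 2^2 ≡ 4, 2^4 ≡ 5, 2^8 ≡ 3 (mod 11).
Test 2^d mod 11 for each divisor d in increasing order:
2^1 ≡ 2
2^2 ≡ 4
2^5 = 2^4·2^1 ≡ 10
2^10 = 2^8·2^2 ≡ 1  ← first divisor giving 1
The order is 10.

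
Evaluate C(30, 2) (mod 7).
1

Using Lucas' theorem:
Write n=30 and k=2 in base 7:
n in base 7: [4, 2]
k in base 7: [0, 2]
C(30,2) mod 7 = ∏ C(n_i, k_i) mod 7
Digit binomials (mod 7): C(4,0) = 1; C(2,2) = 1
Product: 1 × 1 = 1 ≡ 1 (mod 7)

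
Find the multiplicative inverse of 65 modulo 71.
59

gcd(65, 71) = 1, so the inverse exists.
Extended Euclidean algorithm on (71, 65):
71 = 1 × 65 + 6  ⟹  6 = (1)·71 + (-1)·65
65 = 10 × 6 + 5  ⟹  5 = (-10)·71 + (11)·65
6 = 1 × 5 + 1  ⟹  1 = (11)·71 + (-12)·65
So (-12)·65 ≡ 1 (mod 71), i.e. 65^(-1) ≡ -12 ≡ 59 (mod 71).
Check: 65 × 59 = 3835 ≡ 1 (mod 71)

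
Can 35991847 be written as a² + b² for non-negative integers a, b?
Not possible

Factorization: 35991847 = 73 × 79^3
By Fermat: n is sum of two squares iff every prime p ≡ 3 (mod 4) appears to even power.
Prime(s) ≡ 3 (mod 4) with odd exponent: [(79, 3)]
Therefore 35991847 cannot be expressed as a² + b².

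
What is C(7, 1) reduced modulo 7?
0

Using Lucas' theorem:
Write n=7 and k=1 in base 7:
n in base 7: [1, 0]
k in base 7: [0, 1]
C(7,1) mod 7 = ∏ C(n_i, k_i) mod 7
Digit binomials (mod 7): C(1,0) = 1; C(0,1) = 0 (k_i > n_i)
Product: 1 × 0 = 0 ≡ 0 (mod 7)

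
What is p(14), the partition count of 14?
135

p(n) counts ways to write n as a sum of positive integers (order ignored).
Euler's pentagonal recurrence: p(k) = p(k-1) + p(k-2) - p(k-5) - p(k-7) + p(k-12) + p(k-15) - ... (offsets j(3j∓1)/2, signs ++--, p(0)=1, p(<0)=0).
DP table for k = 0..13: p(0)=1, p(1)=1, p(2)=2, p(3)=3, p(4)=5, p(5)=7, p(6)=11, p(7)=15, p(8)=22, p(9)=30, p(10)=42, p(11)=56, p(12)=77, p(13)=101.
Final step: p(14) = p(13) + p(12) - p(9) - p(7) + p(2)
= 101 + 77 - 30 - 15 + 2
= 135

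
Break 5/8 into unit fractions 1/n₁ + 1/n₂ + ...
1/2 + 1/8

Greedy algorithm:
5/8: ceiling(8/5) = 2, use 1/2
1/8: ceiling(8/1) = 8, use 1/8
Result: 5/8 = 1/2 + 1/8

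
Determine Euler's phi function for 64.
32

64 = 2^6
φ(n) = n × ∏(1 - 1/p) for each prime p dividing n
φ(64) = 64 × (1 - 1/2) = 32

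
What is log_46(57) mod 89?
68

Baby-step giant-step with step n = ⌈√89⌉ = 10.
Baby steps 46^j mod 89 (j:value) for j=0..9: 0:1, 1:46, 2:69, 3:59, 4:44, 5:66, 6:10, 7:15, 8:67, 9:56.
Giant-step multiplier: 46^(-10) ≡ 46^(88-10) = 46^78 ≡ 71 (mod 89).
Giant steps γ_i = 57·71^i mod 89: γ_0=57, γ_1=42, γ_2=45, γ_3=80, γ_4=73, γ_5=21, γ_6=67 (in table at j=8).
x = i·n + j = 6·10 + 8 = 68.
Check: 46^68 ≡ 57 (mod 89).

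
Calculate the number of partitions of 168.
228204732751

p(n) counts ways to write n as a sum of positive integers (order ignored).
Euler's pentagonal recurrence: p(k) = p(k-1) + p(k-2) - p(k-5) - p(k-7) + p(k-12) + p(k-15) - ... (offsets j(3j∓1)/2, signs ++--, p(0)=1, p(<0)=0).
DP table for k = 0..167: p(0)=1, p(1)=1, p(2)=2, p(3)=3, p(4)=5, p(5)=7, p(6)=11, p(7)=15, p(8)=22, p(9)=30, p(10)=42, p(11)=56, p(12)=77, p(13)=101, p(14)=135, p(15)=176, p(16)=231, p(17)=297, p(18)=385, p(19)=490, p(20)=627, p(21)=792, p(22)=1002, p(23)=1255, p(24)=1575, p(25)=1958, p(26)=2436, p(27)=3010, p(28)=3718, p(29)=4565, p(30)=5604, p(31)=6842, p(32)=8349, p(33)=10143, p(34)=12310, p(35)=14883, p(36)=17977, p(37)=21637, p(38)=26015, p(39)=31185, p(40)=37338, p(41)=44583, p(42)=53174, p(43)=63261, p(44)=75175, p(45)=89134, p(46)=105558, p(47)=124754, p(48)=147273, p(49)=173525, p(50)=204226, p(51)=239943, p(52)=281589, p(53)=329931, p(54)=386155, p(55)=451276, p(56)=526823, p(57)=614154, p(58)=715220, p(59)=831820, p(60)=966467, p(61)=1121505, p(62)=1300156, p(63)=1505499, p(64)=1741630, p(65)=2012558, p(66)=2323520, p(67)=2679689, p(68)=3087735, p(69)=3554345, p(70)=4087968, p(71)=4697205, p(72)=5392783, p(73)=6185689, p(74)=7089500, p(75)=8118264, p(76)=9289091, p(77)=10619863, p(78)=12132164, p(79)=13848650, p(80)=15796476, p(81)=18004327, p(82)=20506255, p(83)=23338469, p(84)=26543660, p(85)=30167357, p(86)=34262962, p(87)=38887673, p(88)=44108109, p(89)=49995925, p(90)=56634173, p(91)=64112359, p(92)=72533807, p(93)=82010177, p(94)=92669720, p(95)=104651419, p(96)=118114304, p(97)=133230930, p(98)=150198136, p(99)=169229875, p(100)=190569292, p(101)=214481126, p(102)=241265379, p(103)=271248950, p(104)=304801365, p(105)=342325709, p(106)=384276336, p(107)=431149389, p(108)=483502844, p(109)=541946240, p(110)=607163746, p(111)=679903203, p(112)=761002156, p(113)=851376628, p(114)=952050665, p(115)=1064144451, p(116)=1188908248, p(117)=1327710076, p(118)=1482074143, p(119)=1653668665, p(120)=1844349560, p(121)=2056148051, p(122)=2291320912, p(123)=2552338241, p(124)=2841940500, p(125)=3163127352, p(126)=3519222692, p(127)=3913864295, p(128)=4351078600, p(129)=4835271870, p(130)=5371315400, p(131)=5964539504, p(132)=6620830889, p(133)=7346629512, p(134)=8149040695, p(135)=9035836076, p(136)=10015581680, p(137)=11097645016, p(138)=12292341831, p(139)=13610949895, p(140)=15065878135, p(141)=16670689208, p(142)=18440293320, p(143)=20390982757, p(144)=22540654445, p(145)=24908858009, p(146)=27517052599, p(147)=30388671978, p(148)=33549419497, p(149)=37027355200, p(150)=40853235313, p(151)=45060624582, p(152)=49686288421, p(153)=54770336324, p(154)=60356673280, p(155)=66493182097, p(156)=73232243759, p(157)=80630964769, p(158)=88751778802, p(159)=97662728555, p(160)=107438159466, p(161)=118159068427, p(162)=129913904637, p(163)=142798995930, p(164)=156919475295, p(165)=172389800255, p(166)=189334822579, p(167)=207890420102.
Final step: p(168) = p(167) + p(166) - p(163) - p(161) + p(156) + p(153) - p(146) - p(142) + p(133) + p(128) - p(117) - p(111) + p(98) + p(91) - p(76) - p(68) + p(51) + p(42) - p(23) - p(13)
= 207890420102 + 189334822579 - 142798995930 - 118159068427 + 73232243759 + 54770336324 - 27517052599 - 18440293320 + 7346629512 + 4351078600 - 1327710076 - 679903203 + 150198136 + 64112359 - 9289091 - 3087735 + 239943 + 53174 - 1255 - 101
= 228204732751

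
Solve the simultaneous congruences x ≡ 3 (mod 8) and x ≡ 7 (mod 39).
163

Using Chinese Remainder Theorem:
M = 8 × 39 = 312
M1 = 39, M2 = 8
y1 = 39^(-1) mod 8 = 7
y2 = 8^(-1) mod 39 = 5
x = (3×39×7 + 7×8×5) mod 312 = 163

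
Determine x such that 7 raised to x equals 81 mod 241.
8

Baby-step giant-step with step n = ⌈√241⌉ = 16.
Baby steps 7^j mod 241 (j:value) for j=0..15: 0:1, 1:7, 2:49, 3:102, 4:232, 5:178, 6:41, 7:46, 8:81, 9:85, 10:113, 11:68, 12:235, 13:199, 14:188, 15:111.
h = 81 is already in the table at j=8, so x = 8.
Check: 7^8 ≡ 81 (mod 241).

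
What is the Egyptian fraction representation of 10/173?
1/18 + 1/445 + 1/1385730

Greedy algorithm:
10/173: ceiling(173/10) = 18, use 1/18
7/3114: ceiling(3114/7) = 445, use 1/445
1/1385730: ceiling(1385730/1) = 1385730, use 1/1385730
Result: 10/173 = 1/18 + 1/445 + 1/1385730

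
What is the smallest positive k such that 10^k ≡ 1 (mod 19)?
18

19 is prime, so ord(10) divides φ(19) = 18.
Divisors of 18: 1, 2, 3, 6, 9, 18.
Repeated squaring: 10^1 ≡ 10, 10^2 ≡ 5, 10^4 ≡ 6, 10^8 ≡ 17, 10^16 ≡ 4 (mod 19).
Test 10^d mod 19 for each divisor d in increasing order:
10^1 ≡ 10
10^2 ≡ 5
10^3 = 10^2·10^1 ≡ 12
10^6 = 10^4·10^2 ≡ 11
10^9 = 10^8·10^1 ≡ 18
10^18 = 10^16·10^2 ≡ 1  ← first divisor giving 1
The order is 18.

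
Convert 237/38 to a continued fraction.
[6; 4, 4, 2]

Euclidean algorithm steps:
237 = 6 × 38 + 9
38 = 4 × 9 + 2
9 = 4 × 2 + 1
2 = 2 × 1 + 0
Continued fraction: [6; 4, 4, 2]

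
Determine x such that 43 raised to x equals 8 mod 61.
21

Baby-step giant-step with step n = ⌈√61⌉ = 8.
Baby steps 43^j mod 61 (j:value) for j=0..7: 0:1, 1:43, 2:19, 3:24, 4:56, 5:29, 6:27, 7:2.
Giant-step multiplier: 43^(-8) ≡ 43^(60-8) = 43^52 ≡ 22 (mod 61).
Giant steps γ_i = 8·22^i mod 61: γ_0=8, γ_1=54, γ_2=29 (in table at j=5).
x = i·n + j = 2·8 + 5 = 21.
Check: 43^21 ≡ 8 (mod 61).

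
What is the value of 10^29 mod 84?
40

Repeated squaring. Binary of 29 = 11101.
10^1 ≡ 10 (mod 84); 10^2 ≡ 16 (mod 84); 10^4 ≡ 4 (mod 84); 10^8 ≡ 16 (mod 84); 10^16 ≡ 4 (mod 84)
10^29 = 10^1 × 10^4 × 10^8 × 10^16 ≡ 40 (mod 84)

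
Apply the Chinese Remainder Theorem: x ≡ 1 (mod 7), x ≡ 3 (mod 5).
8

Using Chinese Remainder Theorem:
M = 7 × 5 = 35
M1 = 5, M2 = 7
y1 = 5^(-1) mod 7 = 3
y2 = 7^(-1) mod 5 = 3
x = (1×5×3 + 3×7×3) mod 35 = 8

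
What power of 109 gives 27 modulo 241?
198

Baby-step giant-step with step n = ⌈√241⌉ = 16.
Baby steps 109^j mod 241 (j:value) for j=0..15: 0:1, 1:109, 2:72, 3:136, 4:123, 5:152, 6:180, 7:99, 8:187, 9:139, 10:209, 11:127, 12:106, 13:227, 14:161, 15:197.
Giant-step multiplier: 109^(-16) ≡ 109^(240-16) = 109^224 ≡ 231 (mod 241).
Giant steps γ_i = 27·231^i mod 241: γ_0=27, γ_1=212, γ_2=49, γ_3=233, γ_4=80, γ_5=164, γ_6=47, γ_7=12, γ_8=121, γ_9=236, γ_10=50, γ_11=223, γ_12=180 (in table at j=6).
x = i·n + j = 12·16 + 6 = 198.
Check: 109^198 ≡ 27 (mod 241).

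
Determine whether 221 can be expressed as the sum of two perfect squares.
5² + 14² (a=5, b=14)

Factorization: 221 = 13 × 17
By Fermat: n is sum of two squares iff every prime p ≡ 3 (mod 4) appears to even power.
All primes ≡ 3 (mod 4) appear to even power.
Search a = 0, 1, 2, … for 221 - a² a perfect square: first hit at a = 5: 221 - 25 = 196 = 14².
221 = 5² + 14² = 25 + 196 ✓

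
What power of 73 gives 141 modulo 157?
102

Baby-step giant-step with step n = ⌈√157⌉ = 13.
Baby steps 73^j mod 157 (j:value) for j=0..12: 0:1, 1:73, 2:148, 3:128, 4:81, 5:104, 6:56, 7:6, 8:124, 9:103, 10:140, 11:15, 12:153.
Giant-step multiplier: 73^(-13) ≡ 73^(156-13) = 73^143 ≡ 50 (mod 157).
Giant steps γ_i = 141·50^i mod 157: γ_0=141, γ_1=142, γ_2=35, γ_3=23, γ_4=51, γ_5=38, γ_6=16, γ_7=15 (in table at j=11).
x = i·n + j = 7·13 + 11 = 102.
Check: 73^102 ≡ 141 (mod 157).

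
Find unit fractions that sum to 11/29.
1/3 + 1/22 + 1/1914

Greedy algorithm:
11/29: ceiling(29/11) = 3, use 1/3
4/87: ceiling(87/4) = 22, use 1/22
1/1914: ceiling(1914/1) = 1914, use 1/1914
Result: 11/29 = 1/3 + 1/22 + 1/1914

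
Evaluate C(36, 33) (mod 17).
0

Using Lucas' theorem:
Write n=36 and k=33 in base 17:
n in base 17: [2, 2]
k in base 17: [1, 16]
C(36,33) mod 17 = ∏ C(n_i, k_i) mod 17
Digit binomials (mod 17): C(2,1) = 2; C(2,16) = 0 (k_i > n_i)
Product: 2 × 0 = 0 ≡ 0 (mod 17)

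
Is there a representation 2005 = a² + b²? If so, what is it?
18² + 41² (a=18, b=41)

Factorization: 2005 = 5 × 401
By Fermat: n is sum of two squares iff every prime p ≡ 3 (mod 4) appears to even power.
All primes ≡ 3 (mod 4) appear to even power.
Search a = 0, 1, 2, … for 2005 - a² a perfect square: first hit at a = 18: 2005 - 324 = 1681 = 41².
2005 = 18² + 41² = 324 + 1681 ✓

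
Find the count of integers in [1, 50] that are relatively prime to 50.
20

50 = 2 × 5^2
φ(n) = n × ∏(1 - 1/p) for each prime p dividing n
φ(50) = 50 × (1 - 1/2) × (1 - 1/5) = 20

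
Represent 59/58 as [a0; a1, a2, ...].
[1; 58]

Euclidean algorithm steps:
59 = 1 × 58 + 1
58 = 58 × 1 + 0
Continued fraction: [1; 58]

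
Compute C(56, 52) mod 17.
5

Using Lucas' theorem:
Write n=56 and k=52 in base 17:
n in base 17: [3, 5]
k in base 17: [3, 1]
C(56,52) mod 17 = ∏ C(n_i, k_i) mod 17
Digit binomials (mod 17): C(3,3) = 1; C(5,1) = 5
Product: 1 × 5 = 5 ≡ 5 (mod 17)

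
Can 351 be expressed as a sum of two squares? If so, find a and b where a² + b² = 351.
Not possible

Factorization: 351 = 3^3 × 13
By Fermat: n is sum of two squares iff every prime p ≡ 3 (mod 4) appears to even power.
Prime(s) ≡ 3 (mod 4) with odd exponent: [(3, 3)]
Therefore 351 cannot be expressed as a² + b².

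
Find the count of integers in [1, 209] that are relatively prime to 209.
180

209 = 11 × 19
φ(n) = n × ∏(1 - 1/p) for each prime p dividing n
φ(209) = 209 × (1 - 1/11) × (1 - 1/19) = 180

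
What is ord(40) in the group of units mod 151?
75

151 is prime, so ord(40) divides φ(151) = 150.
Divisors of 150: 1, 2, 3, 5, 6, 10, 15, 25, 30, 50, 75, 150.
Repeated squaring: 40^1 ≡ 40, 40^2 ≡ 90, 40^4 ≡ 97, 40^8 ≡ 47, 40^16 ≡ 95, 40^32 ≡ 116, 40^64 ≡ 17, 40^128 ≡ 138 (mod 151).
Test 40^d mod 151 for each divisor d in increasing order:
40^1 ≡ 40
40^2 ≡ 90
40^3 = 40^2·40^1 ≡ 127
40^5 = 40^4·40^1 ≡ 105
40^6 = 40^4·40^2 ≡ 123
40^10 = 40^8·40^2 ≡ 2
40^15 = 40^8·40^4·40^2·40^1 ≡ 59
40^25 = 40^16·40^8·40^1 ≡ 118
40^30 = 40^16·40^8·40^4·40^2 ≡ 8
40^50 = 40^32·40^16·40^2 ≡ 32
40^75 = 40^64·40^8·40^2·40^1 ≡ 1  ← first divisor giving 1
The order is 75.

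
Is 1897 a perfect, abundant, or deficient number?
deficient

Proper divisors of 1897: sum = 1 + 7 + 271 = 279
Since 279 < 1897, 1897 is deficient.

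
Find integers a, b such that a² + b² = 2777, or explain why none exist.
29² + 44² (a=29, b=44)

Factorization: 2777 = 2777
By Fermat: n is sum of two squares iff every prime p ≡ 3 (mod 4) appears to even power.
All primes ≡ 3 (mod 4) appear to even power.
Search a = 0, 1, 2, … for 2777 - a² a perfect square: first hit at a = 29: 2777 - 841 = 1936 = 44².
2777 = 29² + 44² = 841 + 1936 ✓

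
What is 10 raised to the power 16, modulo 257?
225

Repeated squaring. Binary of 16 = 10000.
10^1 ≡ 10 (mod 257); 10^2 ≡ 100 (mod 257); 10^4 ≡ 234 (mod 257); 10^8 ≡ 15 (mod 257); 10^16 ≡ 225 (mod 257)
10^16 = 10^16 ≡ 225 (mod 257)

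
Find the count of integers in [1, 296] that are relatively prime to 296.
144

296 = 2^3 × 37
φ(n) = n × ∏(1 - 1/p) for each prime p dividing n
φ(296) = 296 × (1 - 1/2) × (1 - 1/37) = 144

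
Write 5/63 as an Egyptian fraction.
1/13 + 1/410 + 1/335790

Greedy algorithm:
5/63: ceiling(63/5) = 13, use 1/13
2/819: ceiling(819/2) = 410, use 1/410
1/335790: ceiling(335790/1) = 335790, use 1/335790
Result: 5/63 = 1/13 + 1/410 + 1/335790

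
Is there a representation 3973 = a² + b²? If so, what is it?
2² + 63² (a=2, b=63)

Factorization: 3973 = 29 × 137
By Fermat: n is sum of two squares iff every prime p ≡ 3 (mod 4) appears to even power.
All primes ≡ 3 (mod 4) appear to even power.
Search a = 0, 1, 2, … for 3973 - a² a perfect square: first hit at a = 2: 3973 - 4 = 3969 = 63².
3973 = 2² + 63² = 4 + 3969 ✓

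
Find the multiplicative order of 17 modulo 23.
22

23 is prime, so ord(17) divides φ(23) = 22.
Divisors of 22: 1, 2, 11, 22.
Repeated squaring: 17^1 ≡ 17, 17^2 ≡ 13, 17^4 ≡ 8, 17^8 ≡ 18, 17^16 ≡ 2 (mod 23).
Test 17^d mod 23 for each divisor d in increasing order:
17^1 ≡ 17
17^2 ≡ 13
17^11 = 17^8·17^2·17^1 ≡ 22
17^22 = 17^16·17^4·17^2 ≡ 1  ← first divisor giving 1
The order is 22.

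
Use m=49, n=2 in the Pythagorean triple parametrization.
(2397, 196, 2405)

Euclid's formula: a = m² - n², b = 2mn, c = m² + n²
m = 49, n = 2
a = 49² - 2² = 2401 - 4 = 2397
b = 2 × 49 × 2 = 196
c = 49² + 2² = 2401 + 4 = 2405
Verification: 2397² + 196² = 5745609 + 38416 = 5784025 = 2405² ✓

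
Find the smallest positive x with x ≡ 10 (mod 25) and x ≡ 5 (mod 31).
160

Using Chinese Remainder Theorem:
M = 25 × 31 = 775
M1 = 31, M2 = 25
y1 = 31^(-1) mod 25 = 21
y2 = 25^(-1) mod 31 = 5
x = (10×31×21 + 5×25×5) mod 775 = 160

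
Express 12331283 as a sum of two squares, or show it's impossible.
Not possible

Factorization: 12331283 = 41 × 67^3
By Fermat: n is sum of two squares iff every prime p ≡ 3 (mod 4) appears to even power.
Prime(s) ≡ 3 (mod 4) with odd exponent: [(67, 3)]
Therefore 12331283 cannot be expressed as a² + b².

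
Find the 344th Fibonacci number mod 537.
393

Matrix identity: Q^n = [[F_(n+1), F_n], [F_n, F_(n-1)]] with Q = [[1,1],[1,0]].
n = 344 = 101011000₂. Square-and-multiply, entries mod 537:
Q^1 = [[1,1],[1,0]]
Q^2 = (Q^1)² = [[2,1],[1,1]]
Q^5 = (Q^2)²·Q = [[8,5],[5,3]]
Q^10 = (Q^5)² = [[89,55],[55,34]]
Q^21 = (Q^10)²·Q = [[527,206],[206,321]]
Q^43 = (Q^21)²·Q = [[276,113],[113,163]]
Q^86 = (Q^43)² = [[340,203],[203,137]]
Q^172 = (Q^86)² = [[5,171],[171,371]]
Q^344 = (Q^172)² = [[268,393],[393,412]]
F_344 mod 537 = Q^344[0][1] = 393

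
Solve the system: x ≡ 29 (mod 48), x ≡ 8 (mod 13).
125

Using Chinese Remainder Theorem:
M = 48 × 13 = 624
M1 = 13, M2 = 48
y1 = 13^(-1) mod 48 = 37
y2 = 48^(-1) mod 13 = 3
x = (29×13×37 + 8×48×3) mod 624 = 125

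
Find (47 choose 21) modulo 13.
3

Using Lucas' theorem:
Write n=47 and k=21 in base 13:
n in base 13: [3, 8]
k in base 13: [1, 8]
C(47,21) mod 13 = ∏ C(n_i, k_i) mod 13
Digit binomials (mod 13): C(3,1) = 3; C(8,8) = 1
Product: 3 × 1 = 3 ≡ 3 (mod 13)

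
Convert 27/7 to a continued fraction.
[3; 1, 6]

Euclidean algorithm steps:
27 = 3 × 7 + 6
7 = 1 × 6 + 1
6 = 6 × 1 + 0
Continued fraction: [3; 1, 6]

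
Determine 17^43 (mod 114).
5

Repeated squaring. Binary of 43 = 101011.
17^1 ≡ 17 (mod 114); 17^2 ≡ 61 (mod 114); 17^4 ≡ 73 (mod 114); 17^8 ≡ 85 (mod 114); 17^16 ≡ 43 (mod 114); 17^32 ≡ 25 (mod 114)
17^43 = 17^1 × 17^2 × 17^8 × 17^32 ≡ 5 (mod 114)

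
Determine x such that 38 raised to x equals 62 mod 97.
80

Baby-step giant-step with step n = ⌈√97⌉ = 10.
Baby steps 38^j mod 97 (j:value) for j=0..9: 0:1, 1:38, 2:86, 3:67, 4:24, 5:39, 6:27, 7:56, 8:91, 9:63.
Giant-step multiplier: 38^(-10) ≡ 38^(96-10) = 38^86 ≡ 25 (mod 97).
Giant steps γ_i = 62·25^i mod 97: γ_0=62, γ_1=95, γ_2=47, γ_3=11, γ_4=81, γ_5=85, γ_6=88, γ_7=66, γ_8=1 (in table at j=0).
x = i·n + j = 8·10 + 0 = 80.
Check: 38^80 ≡ 62 (mod 97).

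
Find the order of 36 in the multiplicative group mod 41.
20

41 is prime, so ord(36) divides φ(41) = 40.
Divisors of 40: 1, 2, 4, 5, 8, 10, 20, 40.
Repeated squaring: 36^1 ≡ 36, 36^2 ≡ 25, 36^4 ≡ 10, 36^8 ≡ 18, 36^16 ≡ 37, 36^32 ≡ 16 (mod 41).
Test 36^d mod 41 for each divisor d in increasing order:
36^1 ≡ 36
36^2 ≡ 25
36^4 ≡ 10
36^5 = 36^4·36^1 ≡ 32
36^8 ≡ 18
36^10 = 36^8·36^2 ≡ 40
36^20 = 36^16·36^4 ≡ 1  ← first divisor giving 1
The order is 20.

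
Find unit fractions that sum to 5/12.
1/3 + 1/12

Greedy algorithm:
5/12: ceiling(12/5) = 3, use 1/3
1/12: ceiling(12/1) = 12, use 1/12
Result: 5/12 = 1/3 + 1/12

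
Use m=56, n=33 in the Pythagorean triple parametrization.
(2047, 3696, 4225)

Euclid's formula: a = m² - n², b = 2mn, c = m² + n²
m = 56, n = 33
a = 56² - 33² = 3136 - 1089 = 2047
b = 2 × 56 × 33 = 3696
c = 56² + 33² = 3136 + 1089 = 4225
Verification: 2047² + 3696² = 4190209 + 13660416 = 17850625 = 4225² ✓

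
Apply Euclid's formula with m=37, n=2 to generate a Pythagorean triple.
(1365, 148, 1373)

Euclid's formula: a = m² - n², b = 2mn, c = m² + n²
m = 37, n = 2
a = 37² - 2² = 1369 - 4 = 1365
b = 2 × 37 × 2 = 148
c = 37² + 2² = 1369 + 4 = 1373
Verification: 1365² + 148² = 1863225 + 21904 = 1885129 = 1373² ✓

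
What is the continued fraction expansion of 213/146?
[1; 2, 5, 1, 1, 2, 2]

Euclidean algorithm steps:
213 = 1 × 146 + 67
146 = 2 × 67 + 12
67 = 5 × 12 + 7
12 = 1 × 7 + 5
7 = 1 × 5 + 2
5 = 2 × 2 + 1
2 = 2 × 1 + 0
Continued fraction: [1; 2, 5, 1, 1, 2, 2]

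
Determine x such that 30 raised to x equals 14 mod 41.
15

Baby-step giant-step with step n = ⌈√41⌉ = 7.
Baby steps 30^j mod 41 (j:value) for j=0..6: 0:1, 1:30, 2:39, 3:22, 4:4, 5:38, 6:33.
Giant-step multiplier: 30^(-7) ≡ 30^(40-7) = 30^33 ≡ 7 (mod 41).
Giant steps γ_i = 14·7^i mod 41: γ_0=14, γ_1=16, γ_2=30 (in table at j=1).
x = i·n + j = 2·7 + 1 = 15.
Check: 30^15 ≡ 14 (mod 41).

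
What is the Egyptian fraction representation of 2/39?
1/20 + 1/780

Greedy algorithm:
2/39: ceiling(39/2) = 20, use 1/20
1/780: ceiling(780/1) = 780, use 1/780
Result: 2/39 = 1/20 + 1/780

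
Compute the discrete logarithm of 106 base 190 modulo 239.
197

Baby-step giant-step with step n = ⌈√239⌉ = 16.
Baby steps 190^j mod 239 (j:value) for j=0..15: 0:1, 1:190, 2:11, 3:178, 4:121, 5:46, 6:136, 7:28, 8:62, 9:69, 10:204, 11:42, 12:93, 13:223, 14:67, 15:63.
Giant-step multiplier: 190^(-16) ≡ 190^(238-16) = 190^222 ≡ 12 (mod 239).
Giant steps γ_i = 106·12^i mod 239: γ_0=106, γ_1=77, γ_2=207, γ_3=94, γ_4=172, γ_5=152, γ_6=151, γ_7=139, γ_8=234, γ_9=179, γ_10=236, γ_11=203, γ_12=46 (in table at j=5).
x = i·n + j = 12·16 + 5 = 197.
Check: 190^197 ≡ 106 (mod 239).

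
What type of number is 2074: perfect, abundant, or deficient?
deficient

Proper divisors of 2074: sum = 1 + 2 + 17 + 34 + 61 + 122 + 1037 = 1274
Since 1274 < 2074, 2074 is deficient.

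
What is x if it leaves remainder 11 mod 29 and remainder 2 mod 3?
11

Using Chinese Remainder Theorem:
M = 29 × 3 = 87
M1 = 3, M2 = 29
y1 = 3^(-1) mod 29 = 10
y2 = 29^(-1) mod 3 = 2
x = (11×3×10 + 2×29×2) mod 87 = 11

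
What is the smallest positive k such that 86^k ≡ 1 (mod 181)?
60

181 is prime, so ord(86) divides φ(181) = 180.
Divisors of 180: 1, 2, 3, 4, 5, 6, 9, 10, 12, 15, 18, 20, 30, 36, 45, 60, 90, 180.
Repeated squaring: 86^1 ≡ 86, 86^2 ≡ 156, 86^4 ≡ 82, 86^8 ≡ 27, 86^16 ≡ 5, 86^32 ≡ 25, 86^64 ≡ 82, 86^128 ≡ 27 (mod 181).
Test 86^d mod 181 for each divisor d in increasing order:
86^1 ≡ 86
86^2 ≡ 156
86^3 = 86^2·86^1 ≡ 22
86^4 ≡ 82
86^5 = 86^4·86^1 ≡ 174
86^6 = 86^4·86^2 ≡ 122
86^9 = 86^8·86^1 ≡ 150
86^10 = 86^8·86^2 ≡ 49
86^12 = 86^8·86^4 ≡ 42
86^15 = 86^8·86^4·86^2·86^1 ≡ 19
86^18 = 86^16·86^2 ≡ 56
86^20 = 86^16·86^4 ≡ 48
86^30 = 86^16·86^8·86^4·86^2 ≡ 180
86^36 = 86^32·86^4 ≡ 59
86^45 = 86^32·86^8·86^4·86^1 ≡ 162
86^60 = 86^32·86^16·86^8·86^4 ≡ 1  ← first divisor giving 1
The order is 60.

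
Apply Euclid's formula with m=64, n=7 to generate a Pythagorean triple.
(4047, 896, 4145)

Euclid's formula: a = m² - n², b = 2mn, c = m² + n²
m = 64, n = 7
a = 64² - 7² = 4096 - 49 = 4047
b = 2 × 64 × 7 = 896
c = 64² + 7² = 4096 + 49 = 4145
Verification: 4047² + 896² = 16378209 + 802816 = 17181025 = 4145² ✓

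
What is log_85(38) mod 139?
104

Baby-step giant-step with step n = ⌈√139⌉ = 12.
Baby steps 85^j mod 139 (j:value) for j=0..11: 0:1, 1:85, 2:136, 3:23, 4:9, 5:70, 6:112, 7:68, 8:81, 9:74, 10:35, 11:56.
Giant-step multiplier: 85^(-12) ≡ 85^(138-12) = 85^126 ≡ 45 (mod 139).
Giant steps γ_i = 38·45^i mod 139: γ_0=38, γ_1=42, γ_2=83, γ_3=121, γ_4=24, γ_5=107, γ_6=89, γ_7=113, γ_8=81 (in table at j=8).
x = i·n + j = 8·12 + 8 = 104.
Check: 85^104 ≡ 38 (mod 139).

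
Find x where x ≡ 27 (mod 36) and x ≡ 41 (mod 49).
531

Using Chinese Remainder Theorem:
M = 36 × 49 = 1764
M1 = 49, M2 = 36
y1 = 49^(-1) mod 36 = 25
y2 = 36^(-1) mod 49 = 15
x = (27×49×25 + 41×36×15) mod 1764 = 531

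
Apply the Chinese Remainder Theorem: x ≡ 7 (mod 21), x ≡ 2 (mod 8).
154

Using Chinese Remainder Theorem:
M = 21 × 8 = 168
M1 = 8, M2 = 21
y1 = 8^(-1) mod 21 = 8
y2 = 21^(-1) mod 8 = 5
x = (7×8×8 + 2×21×5) mod 168 = 154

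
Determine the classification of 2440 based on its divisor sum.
abundant

Proper divisors of 2440: sum = 1 + 2 + 4 + 5 + 8 + 10 + 20 + 40 + 61 + 122 + 244 + 305 + 488 + 610 + 1220 = 3140
Since 3140 > 2440, 2440 is abundant.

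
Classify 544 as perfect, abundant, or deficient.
abundant

Proper divisors of 544: sum = 1 + 2 + 4 + 8 + 16 + 17 + 32 + 34 + 68 + 136 + 272 = 590
Since 590 > 544, 544 is abundant.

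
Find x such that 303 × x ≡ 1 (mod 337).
109

gcd(303, 337) = 1, so the inverse exists.
Extended Euclidean algorithm on (337, 303):
337 = 1 × 303 + 34  ⟹  34 = (1)·337 + (-1)·303
303 = 8 × 34 + 31  ⟹  31 = (-8)·337 + (9)·303
34 = 1 × 31 + 3  ⟹  3 = (9)·337 + (-10)·303
31 = 10 × 3 + 1  ⟹  1 = (-98)·337 + (109)·303
So (109)·303 ≡ 1 (mod 337), i.e. 303^(-1) ≡ 109 (mod 337).
Check: 303 × 109 = 33027 ≡ 1 (mod 337)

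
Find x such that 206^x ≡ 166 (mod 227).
18

Baby-step giant-step with step n = ⌈√227⌉ = 16.
Baby steps 206^j mod 227 (j:value) for j=0..15: 0:1, 1:206, 2:214, 3:46, 4:169, 5:83, 6:73, 7:56, 8:186, 9:180, 10:79, 11:157, 12:108, 13:2, 14:185, 15:201.
Giant-step multiplier: 206^(-16) ≡ 206^(226-16) = 206^210 ≡ 190 (mod 227).
Giant steps γ_i = 166·190^i mod 227: γ_0=166, γ_1=214 (in table at j=2).
x = i·n + j = 1·16 + 2 = 18.
Check: 206^18 ≡ 166 (mod 227).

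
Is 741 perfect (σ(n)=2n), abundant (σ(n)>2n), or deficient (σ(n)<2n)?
deficient

Proper divisors of 741: sum = 1 + 3 + 13 + 19 + 39 + 57 + 247 = 379
Since 379 < 741, 741 is deficient.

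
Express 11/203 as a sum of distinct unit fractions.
1/19 + 1/643 + 1/2480051

Greedy algorithm:
11/203: ceiling(203/11) = 19, use 1/19
6/3857: ceiling(3857/6) = 643, use 1/643
1/2480051: ceiling(2480051/1) = 2480051, use 1/2480051
Result: 11/203 = 1/19 + 1/643 + 1/2480051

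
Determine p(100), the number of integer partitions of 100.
190569292

p(n) counts ways to write n as a sum of positive integers (order ignored).
Euler's pentagonal recurrence: p(k) = p(k-1) + p(k-2) - p(k-5) - p(k-7) + p(k-12) + p(k-15) - ... (offsets j(3j∓1)/2, signs ++--, p(0)=1, p(<0)=0).
DP table for k = 0..99: p(0)=1, p(1)=1, p(2)=2, p(3)=3, p(4)=5, p(5)=7, p(6)=11, p(7)=15, p(8)=22, p(9)=30, p(10)=42, p(11)=56, p(12)=77, p(13)=101, p(14)=135, p(15)=176, p(16)=231, p(17)=297, p(18)=385, p(19)=490, p(20)=627, p(21)=792, p(22)=1002, p(23)=1255, p(24)=1575, p(25)=1958, p(26)=2436, p(27)=3010, p(28)=3718, p(29)=4565, p(30)=5604, p(31)=6842, p(32)=8349, p(33)=10143, p(34)=12310, p(35)=14883, p(36)=17977, p(37)=21637, p(38)=26015, p(39)=31185, p(40)=37338, p(41)=44583, p(42)=53174, p(43)=63261, p(44)=75175, p(45)=89134, p(46)=105558, p(47)=124754, p(48)=147273, p(49)=173525, p(50)=204226, p(51)=239943, p(52)=281589, p(53)=329931, p(54)=386155, p(55)=451276, p(56)=526823, p(57)=614154, p(58)=715220, p(59)=831820, p(60)=966467, p(61)=1121505, p(62)=1300156, p(63)=1505499, p(64)=1741630, p(65)=2012558, p(66)=2323520, p(67)=2679689, p(68)=3087735, p(69)=3554345, p(70)=4087968, p(71)=4697205, p(72)=5392783, p(73)=6185689, p(74)=7089500, p(75)=8118264, p(76)=9289091, p(77)=10619863, p(78)=12132164, p(79)=13848650, p(80)=15796476, p(81)=18004327, p(82)=20506255, p(83)=23338469, p(84)=26543660, p(85)=30167357, p(86)=34262962, p(87)=38887673, p(88)=44108109, p(89)=49995925, p(90)=56634173, p(91)=64112359, p(92)=72533807, p(93)=82010177, p(94)=92669720, p(95)=104651419, p(96)=118114304, p(97)=133230930, p(98)=150198136, p(99)=169229875.
Final step: p(100) = p(99) + p(98) - p(95) - p(93) + p(88) + p(85) - p(78) - p(74) + p(65) + p(60) - p(49) - p(43) + p(30) + p(23) - p(8) - p(0)
= 169229875 + 150198136 - 104651419 - 82010177 + 44108109 + 30167357 - 12132164 - 7089500 + 2012558 + 966467 - 173525 - 63261 + 5604 + 1255 - 22 - 1
= 190569292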